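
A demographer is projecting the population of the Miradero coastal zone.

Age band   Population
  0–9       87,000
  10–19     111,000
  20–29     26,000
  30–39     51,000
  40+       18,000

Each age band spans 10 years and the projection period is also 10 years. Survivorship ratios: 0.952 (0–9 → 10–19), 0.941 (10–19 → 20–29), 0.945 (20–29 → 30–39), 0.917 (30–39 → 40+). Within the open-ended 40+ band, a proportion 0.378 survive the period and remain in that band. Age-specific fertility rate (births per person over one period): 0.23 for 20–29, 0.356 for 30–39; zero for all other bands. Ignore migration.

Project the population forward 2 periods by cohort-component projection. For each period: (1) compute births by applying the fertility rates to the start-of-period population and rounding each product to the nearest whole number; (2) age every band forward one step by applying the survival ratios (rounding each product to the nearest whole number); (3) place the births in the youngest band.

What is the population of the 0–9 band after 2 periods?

32771

Call the groups 1 to 5, youngest first.
Period 1:
Births: 26000 × 0.23 = 5980 ; 51000 × 0.356 = 18156 — total 24136
Group 2: 87000 × 0.952 = 82824
Group 3: 111000 × 0.941 = 104451
Group 4: 26000 × 0.945 = 24570
Group 5: 51000 × 0.917 + 18000 × 0.378 = 46767 + 6804 = 53571
Population now: 0–9=24136, 10–19=82824, 20–29=104451, 30–39=24570, 40+=53571
Period 2:
Births: 104451 × 0.23 = 24024 ; 24570 × 0.356 = 8747 — total 32771
Group 2: 24136 × 0.952 = 22977
Group 3: 82824 × 0.941 = 77937
Group 4: 104451 × 0.945 = 98706
Group 5: 24570 × 0.917 + 53571 × 0.378 = 22531 + 20250 = 42781
Population now: 0–9=32771, 10–19=22977, 20–29=77937, 30–39=98706, 40+=42781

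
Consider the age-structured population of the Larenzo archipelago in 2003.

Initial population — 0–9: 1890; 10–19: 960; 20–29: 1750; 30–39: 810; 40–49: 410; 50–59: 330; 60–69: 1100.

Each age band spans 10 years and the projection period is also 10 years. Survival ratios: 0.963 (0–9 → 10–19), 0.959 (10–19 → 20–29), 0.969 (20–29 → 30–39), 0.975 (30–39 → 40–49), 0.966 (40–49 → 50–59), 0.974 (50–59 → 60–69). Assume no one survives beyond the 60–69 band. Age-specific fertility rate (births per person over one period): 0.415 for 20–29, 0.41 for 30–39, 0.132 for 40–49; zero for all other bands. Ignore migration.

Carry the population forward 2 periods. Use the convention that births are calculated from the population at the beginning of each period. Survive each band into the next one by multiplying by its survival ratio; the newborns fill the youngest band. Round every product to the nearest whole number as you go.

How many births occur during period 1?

Let group 1 be 0–9 through group 7 = 60–69.
Period 1.
Births: 1750 × 0.415 = 726 ; 810 × 0.41 = 332 ; 410 × 0.132 = 54 — total 1112
Group 2: 1890 × 0.963 = 1820
Group 3: 960 × 0.959 = 921
Group 4: 1750 × 0.969 = 1696
Group 5: 810 × 0.975 = 790
Group 6: 410 × 0.966 = 396
Group 7: 330 × 0.974 = 321
→ [1112, 1820, 921, 1696, 790, 396, 321]

1112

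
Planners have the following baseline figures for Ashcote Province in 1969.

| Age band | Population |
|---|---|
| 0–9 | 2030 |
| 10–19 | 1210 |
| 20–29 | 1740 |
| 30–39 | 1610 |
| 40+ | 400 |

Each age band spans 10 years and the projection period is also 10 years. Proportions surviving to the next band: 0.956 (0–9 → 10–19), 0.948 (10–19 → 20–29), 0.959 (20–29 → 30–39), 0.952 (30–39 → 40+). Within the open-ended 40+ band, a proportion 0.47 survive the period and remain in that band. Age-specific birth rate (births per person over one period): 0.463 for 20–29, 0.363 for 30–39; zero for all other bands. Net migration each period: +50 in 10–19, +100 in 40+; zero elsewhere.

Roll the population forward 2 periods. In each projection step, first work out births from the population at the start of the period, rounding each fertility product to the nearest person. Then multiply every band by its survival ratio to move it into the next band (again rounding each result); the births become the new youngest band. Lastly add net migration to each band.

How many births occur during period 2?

1137

Numbering the groups 1..5 from youngest to oldest:
Period 1:
Births: 1740 * 0.463 = 806, 1610 * 0.363 = 584 — total 1390
Group 2: 2030 * 0.956 = 1941
Group 3: 1210 * 0.948 = 1147
Group 4: 1740 * 0.959 = 1669
Group 5: 1610 * 0.952 + 400 * 0.47 = 1533 + 188 = 1721
Net migration: Group 2 + 50 → 1991; Group 5 + 100 → 1821
Population now: 0–9=1390, 10–19=1991, 20–29=1147, 30–39=1669, 40+=1821
Period 2:
Births: 1147 * 0.463 = 531, 1669 * 0.363 = 606 — total 1137
Group 2: 1390 * 0.956 = 1329
Group 3: 1991 * 0.948 = 1887
Group 4: 1147 * 0.959 = 1100
Group 5: 1669 * 0.952 + 1821 * 0.47 = 1589 + 856 = 2445
Net migration: Group 2 + 50 → 1379; Group 5 + 100 → 2545
Population now: 0–9=1137, 10–19=1379, 20–29=1887, 30–39=1100, 40+=2545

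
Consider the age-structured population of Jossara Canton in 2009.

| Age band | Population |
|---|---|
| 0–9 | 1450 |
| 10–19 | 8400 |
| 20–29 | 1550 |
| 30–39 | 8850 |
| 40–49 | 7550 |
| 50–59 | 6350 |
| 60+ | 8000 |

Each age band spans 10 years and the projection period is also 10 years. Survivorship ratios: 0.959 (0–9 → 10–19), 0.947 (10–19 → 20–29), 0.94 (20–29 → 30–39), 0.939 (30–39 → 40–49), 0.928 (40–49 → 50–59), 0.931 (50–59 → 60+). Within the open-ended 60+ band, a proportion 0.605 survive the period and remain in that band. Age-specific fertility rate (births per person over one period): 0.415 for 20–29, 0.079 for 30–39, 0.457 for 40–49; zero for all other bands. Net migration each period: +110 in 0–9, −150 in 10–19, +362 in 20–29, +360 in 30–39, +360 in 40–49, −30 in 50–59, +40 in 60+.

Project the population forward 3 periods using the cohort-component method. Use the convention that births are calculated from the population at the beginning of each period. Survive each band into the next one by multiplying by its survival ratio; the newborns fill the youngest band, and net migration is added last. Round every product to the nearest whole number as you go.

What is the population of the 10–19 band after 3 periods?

Call the bands 1 to 7, youngest first.
Period 1.
Births: 1550 × 0.415 = 643 ; 8850 × 0.079 = 699 ; 7550 × 0.457 = 3450 → total 4792
Band 2: 1450 × 0.959 = 1391
Band 3: 8400 × 0.947 = 7955
Band 4: 1550 × 0.94 = 1457
Band 5: 8850 × 0.939 = 8310
Band 6: 7550 × 0.928 = 7006
Band 7: 6350 × 0.931 + 8000 × 0.605 = 5912 + 4840 = 10752
Net migration: Band 1 + 110 → 4902; Band 2 − 150 → 1241; Band 3 + 362 → 8317; Band 4 + 360 → 1817; Band 5 + 360 → 8670; Band 6 − 30 → 6976; Band 7 + 40 → 10792
Giving 4902 / 1241 / 8317 / 1817 / 8670 / 6976 / 10792.
Period 2.
Births: 8317 × 0.415 = 3452 ; 1817 × 0.079 = 144 ; 8670 × 0.457 = 3962 → total 7558
Band 2: 4902 × 0.959 = 4701
Band 3: 1241 × 0.947 = 1175
Band 4: 8317 × 0.94 = 7818
Band 5: 1817 × 0.939 = 1706
Band 6: 8670 × 0.928 = 8046
Band 7: 6976 × 0.931 + 10792 × 0.605 = 6495 + 6529 = 13024
Net migration: Band 1 + 110 → 7668; Band 2 − 150 → 4551; Band 3 + 362 → 1537; Band 4 + 360 → 8178; Band 5 + 360 → 2066; Band 6 − 30 → 8016; Band 7 + 40 → 13064
Giving 7668 / 4551 / 1537 / 8178 / 2066 / 8016 / 13064.
Period 3.
Births: 1537 × 0.415 = 638 ; 8178 × 0.079 = 646 ; 2066 × 0.457 = 944 → total 2228
Band 2: 7668 × 0.959 = 7354
Band 3: 4551 × 0.947 = 4310
Band 4: 1537 × 0.94 = 1445
Band 5: 8178 × 0.939 = 7679
Band 6: 2066 × 0.928 = 1917
Band 7: 8016 × 0.931 + 13064 × 0.605 = 7463 + 7904 = 15367
Net migration: Band 1 + 110 → 2338; Band 2 − 150 → 7204; Band 3 + 362 → 4672; Band 4 + 360 → 1805; Band 5 + 360 → 8039; Band 6 − 30 → 1887; Band 7 + 40 → 15407
Giving 2338 / 7204 / 4672 / 1805 / 8039 / 1887 / 15407.

7204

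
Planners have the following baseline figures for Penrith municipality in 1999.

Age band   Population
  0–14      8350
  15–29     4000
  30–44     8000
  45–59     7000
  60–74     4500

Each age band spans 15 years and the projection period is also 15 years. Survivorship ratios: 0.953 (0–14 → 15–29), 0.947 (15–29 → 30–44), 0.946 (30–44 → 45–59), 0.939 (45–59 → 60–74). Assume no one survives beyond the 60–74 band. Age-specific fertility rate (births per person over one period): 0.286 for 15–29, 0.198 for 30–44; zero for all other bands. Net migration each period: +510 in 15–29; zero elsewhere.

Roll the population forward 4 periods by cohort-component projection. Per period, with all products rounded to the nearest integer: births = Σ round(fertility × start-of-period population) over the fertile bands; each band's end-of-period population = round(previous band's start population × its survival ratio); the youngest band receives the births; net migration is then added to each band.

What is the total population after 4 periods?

17719

(Groups numbered youngest = 1 to oldest = 5.)
[period 1]
Births: 4000 * 0.286 = 1144  |  8000 * 0.198 = 1584 ⇒ total 2728
Group 2: 8350 * 0.953 = 7958
Group 3: 4000 * 0.947 = 3788
Group 4: 8000 * 0.946 = 7568
Group 5: 7000 * 0.939 = 6573
Net migration: Group 2 + 510 → 8468
Population now: 0–14=2728, 15–29=8468, 30–44=3788, 45–59=7568, 60–74=6573
[period 2]
Births: 8468 * 0.286 = 2422  |  3788 * 0.198 = 750 ⇒ total 3172
Group 2: 2728 * 0.953 = 2600
Group 3: 8468 * 0.947 = 8019
Group 4: 3788 * 0.946 = 3583
Group 5: 7568 * 0.939 = 7106
Net migration: Group 2 + 510 → 3110
Population now: 0–14=3172, 15–29=3110, 30–44=8019, 45–59=3583, 60–74=7106
[period 3]
Births: 3110 * 0.286 = 889  |  8019 * 0.198 = 1588 ⇒ total 2477
Group 2: 3172 * 0.953 = 3023
Group 3: 3110 * 0.947 = 2945
Group 4: 8019 * 0.946 = 7586
Group 5: 3583 * 0.939 = 3364
Net migration: Group 2 + 510 → 3533
Population now: 0–14=2477, 15–29=3533, 30–44=2945, 45–59=7586, 60–74=3364
[period 4]
Births: 3533 * 0.286 = 1010  |  2945 * 0.198 = 583 ⇒ total 1593
Group 2: 2477 * 0.953 = 2361
Group 3: 3533 * 0.947 = 3346
Group 4: 2945 * 0.946 = 2786
Group 5: 7586 * 0.939 = 7123
Net migration: Group 2 + 510 → 2871
Population now: 0–14=1593, 15–29=2871, 30–44=3346, 45–59=2786, 60–74=7123
Total after period 4: 1593 + 2871 + 3346 + 2786 + 7123 = 17719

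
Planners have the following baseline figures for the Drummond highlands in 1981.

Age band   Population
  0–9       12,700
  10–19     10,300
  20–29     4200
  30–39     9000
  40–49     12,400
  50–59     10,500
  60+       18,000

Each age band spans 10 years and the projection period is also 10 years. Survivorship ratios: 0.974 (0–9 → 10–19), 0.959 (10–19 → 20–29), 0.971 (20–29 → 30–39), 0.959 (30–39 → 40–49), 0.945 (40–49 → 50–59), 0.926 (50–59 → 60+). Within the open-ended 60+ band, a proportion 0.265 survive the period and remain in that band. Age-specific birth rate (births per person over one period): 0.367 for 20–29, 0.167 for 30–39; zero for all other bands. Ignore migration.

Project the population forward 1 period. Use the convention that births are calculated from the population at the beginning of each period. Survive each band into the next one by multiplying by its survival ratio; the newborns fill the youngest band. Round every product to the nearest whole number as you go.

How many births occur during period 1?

3044

After projecting period 1:
Births: 4200 * 0.367 = 1541, 9000 * 0.167 = 1503 ⇒ total 3044
10–19: 12700 * 0.974 = 12370
20–29: 10300 * 0.959 = 9878
30–39: 4200 * 0.971 = 4078
40–49: 9000 * 0.959 = 8631
50–59: 12400 * 0.945 = 11718
60+: 10500 * 0.926 + 18000 * 0.265 = 9723 + 4770 = 14493
→ [3044, 12370, 9878, 4078, 8631, 11718, 14493]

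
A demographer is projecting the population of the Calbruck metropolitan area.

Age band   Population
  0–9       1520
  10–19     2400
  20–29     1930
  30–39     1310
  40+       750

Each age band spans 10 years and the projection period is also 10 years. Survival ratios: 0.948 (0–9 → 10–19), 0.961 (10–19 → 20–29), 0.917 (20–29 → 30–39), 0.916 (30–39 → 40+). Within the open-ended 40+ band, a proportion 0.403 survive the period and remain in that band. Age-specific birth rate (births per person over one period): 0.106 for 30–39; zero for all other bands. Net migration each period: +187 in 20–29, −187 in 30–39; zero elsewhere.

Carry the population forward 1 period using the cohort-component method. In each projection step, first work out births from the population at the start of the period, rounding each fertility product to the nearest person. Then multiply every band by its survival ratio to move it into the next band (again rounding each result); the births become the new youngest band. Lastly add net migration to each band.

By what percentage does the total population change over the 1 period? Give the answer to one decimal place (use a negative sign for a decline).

-9.5

Numbering the bands 1..5 from youngest to oldest:
After projecting period 1:
Births: 1310 × 0.106 = 139
Band 2: 1520 × 0.948 = 1441
Band 3: 2400 × 0.961 = 2306
Band 4: 1930 × 0.917 = 1770
Band 5: 1310 × 0.916 + 750 × 0.403 = 1200 + 302 = 1502
Net migration: Band 3 + 187 → 2493; Band 4 − 187 → 1583
Population now: 0–9=139, 10–19=1441, 20–29=2493, 30–39=1583, 40+=1502
Total: 7910 → 7158; change = -752; percentage change = -9.5%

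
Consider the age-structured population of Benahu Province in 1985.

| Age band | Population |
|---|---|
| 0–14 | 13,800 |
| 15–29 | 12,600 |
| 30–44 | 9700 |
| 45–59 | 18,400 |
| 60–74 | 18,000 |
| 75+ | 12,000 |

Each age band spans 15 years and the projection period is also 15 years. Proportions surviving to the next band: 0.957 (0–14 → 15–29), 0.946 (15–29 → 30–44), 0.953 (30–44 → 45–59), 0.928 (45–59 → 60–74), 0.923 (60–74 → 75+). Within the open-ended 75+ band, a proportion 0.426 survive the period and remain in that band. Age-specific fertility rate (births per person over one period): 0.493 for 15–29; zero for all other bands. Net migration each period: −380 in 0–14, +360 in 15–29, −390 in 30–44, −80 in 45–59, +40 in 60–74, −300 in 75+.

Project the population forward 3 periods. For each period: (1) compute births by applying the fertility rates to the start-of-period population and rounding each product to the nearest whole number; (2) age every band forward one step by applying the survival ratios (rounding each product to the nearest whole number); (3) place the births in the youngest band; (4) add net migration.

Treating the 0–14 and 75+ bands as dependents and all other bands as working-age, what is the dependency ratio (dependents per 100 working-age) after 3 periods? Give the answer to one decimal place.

61.4

Period 1:
Births: 12600 × 0.493 = 6212
15–29: 13800 × 0.957 = 13207
30–44: 12600 × 0.946 = 11920
45–59: 9700 × 0.953 = 9244
60–74: 18400 × 0.928 = 17075
75+: 18000 × 0.923 + 12000 × 0.426 = 16614 + 5112 = 21726
Net migration: 0–14 − 380 → 5832; 15–29 + 360 → 13567; 30–44 − 390 → 11530; 45–59 − 80 → 9164; 60–74 + 40 → 17115; 75+ − 300 → 21426
Giving 5832 / 13567 / 11530 / 9164 / 17115 / 21426.
Period 2:
Births: 13567 × 0.493 = 6689
15–29: 5832 × 0.957 = 5581
30–44: 13567 × 0.946 = 12834
45–59: 11530 × 0.953 = 10988
60–74: 9164 × 0.928 = 8504
75+: 17115 × 0.923 + 21426 × 0.426 = 15797 + 9127 = 24924
Net migration: 0–14 − 380 → 6309; 15–29 + 360 → 5941; 30–44 − 390 → 12444; 45–59 − 80 → 10908; 60–74 + 40 → 8544; 75+ − 300 → 24624
Giving 6309 / 5941 / 12444 / 10908 / 8544 / 24624.
Period 3:
Births: 5941 × 0.493 = 2929
15–29: 6309 × 0.957 = 6038
30–44: 5941 × 0.946 = 5620
45–59: 12444 × 0.953 = 11859
60–74: 10908 × 0.928 = 10123
75+: 8544 × 0.923 + 24624 × 0.426 = 7886 + 10490 = 18376
Net migration: 0–14 − 380 → 2549; 15–29 + 360 → 6398; 30–44 − 390 → 5230; 45–59 − 80 → 11779; 60–74 + 40 → 10163; 75+ − 300 → 18076
Giving 2549 / 6398 / 5230 / 11779 / 10163 / 18076.
Dependents (band 0–14 + band 75+) = 2549 + 18076 = 20625; working-age = 33570; ratio = 20625/33570 × 100 = 61.4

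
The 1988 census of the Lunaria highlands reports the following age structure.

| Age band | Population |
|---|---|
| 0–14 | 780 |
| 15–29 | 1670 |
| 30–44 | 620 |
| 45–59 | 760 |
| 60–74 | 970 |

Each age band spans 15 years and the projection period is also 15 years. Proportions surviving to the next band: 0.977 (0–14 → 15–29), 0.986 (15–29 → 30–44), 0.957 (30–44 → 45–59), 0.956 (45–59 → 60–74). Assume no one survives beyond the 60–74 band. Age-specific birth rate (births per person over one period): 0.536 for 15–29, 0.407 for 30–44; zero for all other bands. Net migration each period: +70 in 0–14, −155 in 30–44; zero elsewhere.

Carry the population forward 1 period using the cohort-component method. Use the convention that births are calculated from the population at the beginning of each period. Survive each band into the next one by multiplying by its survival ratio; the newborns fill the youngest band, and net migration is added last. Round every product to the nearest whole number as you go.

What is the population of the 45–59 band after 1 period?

593

Numbering the groups 1..5 from youngest to oldest:
Period 1:
Births: 1670 × 0.536 = 895, 620 × 0.407 = 252 — total 1147
Group 2: 780 × 0.977 = 762
Group 3: 1670 × 0.986 = 1647
Group 4: 620 × 0.957 = 593
Group 5: 760 × 0.956 = 727
Net migration: Group 1 + 70 → 1217; Group 3 − 155 → 1492
End of period: [1217, 762, 1492, 593, 727]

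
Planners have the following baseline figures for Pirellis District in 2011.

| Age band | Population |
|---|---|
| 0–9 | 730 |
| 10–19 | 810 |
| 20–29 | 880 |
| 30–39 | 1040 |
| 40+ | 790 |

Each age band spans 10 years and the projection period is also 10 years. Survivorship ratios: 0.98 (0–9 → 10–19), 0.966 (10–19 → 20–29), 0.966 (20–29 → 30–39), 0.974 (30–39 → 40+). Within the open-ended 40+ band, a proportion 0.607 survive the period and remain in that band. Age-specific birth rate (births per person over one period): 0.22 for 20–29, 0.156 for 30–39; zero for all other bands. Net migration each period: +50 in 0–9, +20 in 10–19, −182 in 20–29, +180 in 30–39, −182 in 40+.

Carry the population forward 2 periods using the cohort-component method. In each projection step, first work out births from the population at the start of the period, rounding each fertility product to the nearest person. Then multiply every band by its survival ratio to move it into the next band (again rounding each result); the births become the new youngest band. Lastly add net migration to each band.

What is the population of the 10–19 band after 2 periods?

[period 1]
Births: 880 × 0.22 = 194 ; 1040 × 0.156 = 162 → 356
10–19: 730 × 0.98 = 715
20–29: 810 × 0.966 = 782
30–39: 880 × 0.966 = 850
40+: 1040 × 0.974 + 790 × 0.607 = 1013 + 480 = 1493
Net migration: 0–9 + 50 → 406; 10–19 + 20 → 735; 20–29 − 182 → 600; 30–39 + 180 → 1030; 40+ − 182 → 1311
→ [406, 735, 600, 1030, 1311]
[period 2]
Births: 600 × 0.22 = 132 ; 1030 × 0.156 = 161 → 293
10–19: 406 × 0.98 = 398
20–29: 735 × 0.966 = 710
30–39: 600 × 0.966 = 580
40+: 1030 × 0.974 + 1311 × 0.607 = 1003 + 796 = 1799
Net migration: 0–9 + 50 → 343; 10–19 + 20 → 418; 20–29 − 182 → 528; 30–39 + 180 → 760; 40+ − 182 → 1617
→ [343, 418, 528, 760, 1617]

418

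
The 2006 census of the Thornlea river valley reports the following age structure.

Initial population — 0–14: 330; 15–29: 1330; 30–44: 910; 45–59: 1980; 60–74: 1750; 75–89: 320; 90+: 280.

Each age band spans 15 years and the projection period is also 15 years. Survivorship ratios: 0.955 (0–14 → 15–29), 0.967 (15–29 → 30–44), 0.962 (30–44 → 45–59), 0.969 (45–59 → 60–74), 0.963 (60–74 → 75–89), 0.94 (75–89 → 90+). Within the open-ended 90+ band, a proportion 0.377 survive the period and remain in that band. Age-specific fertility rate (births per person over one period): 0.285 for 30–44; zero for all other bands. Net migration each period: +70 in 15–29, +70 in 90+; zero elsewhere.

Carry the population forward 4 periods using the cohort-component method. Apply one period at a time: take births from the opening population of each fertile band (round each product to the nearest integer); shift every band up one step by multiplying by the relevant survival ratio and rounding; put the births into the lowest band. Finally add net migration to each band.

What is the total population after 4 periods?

4241

Period 1.
Births: 910 × 0.285 = 259
15–29: 330 × 0.955 = 315
30–44: 1330 × 0.967 = 1286
45–59: 910 × 0.962 = 875
60–74: 1980 × 0.969 = 1919
75–89: 1750 × 0.963 = 1685
90+: 320 × 0.94 + 280 × 0.377 = 301 + 106 = 407
Net migration: 15–29 + 70 → 385; 90+ + 70 → 477
→ [259, 385, 1286, 875, 1919, 1685, 477]
Period 2.
Births: 1286 × 0.285 = 367
15–29: 259 × 0.955 = 247
30–44: 385 × 0.967 = 372
45–59: 1286 × 0.962 = 1237
60–74: 875 × 0.969 = 848
75–89: 1919 × 0.963 = 1848
90+: 1685 × 0.94 + 477 × 0.377 = 1584 + 180 = 1764
Net migration: 15–29 + 70 → 317; 90+ + 70 → 1834
→ [367, 317, 372, 1237, 848, 1848, 1834]
Period 3.
Births: 372 × 0.285 = 106
15–29: 367 × 0.955 = 350
30–44: 317 × 0.967 = 307
45–59: 372 × 0.962 = 358
60–74: 1237 × 0.969 = 1199
75–89: 848 × 0.963 = 817
90+: 1848 × 0.94 + 1834 × 0.377 = 1737 + 691 = 2428
Net migration: 15–29 + 70 → 420; 90+ + 70 → 2498
→ [106, 420, 307, 358, 1199, 817, 2498]
Period 4.
Births: 307 × 0.285 = 87
15–29: 106 × 0.955 = 101
30–44: 420 × 0.967 = 406
45–59: 307 × 0.962 = 295
60–74: 358 × 0.969 = 347
75–89: 1199 × 0.963 = 1155
90+: 817 × 0.94 + 2498 × 0.377 = 768 + 942 = 1710
Net migration: 15–29 + 70 → 171; 90+ + 70 → 1780
→ [87, 171, 406, 295, 347, 1155, 1780]
Total after period 4: 87 + 171 + 406 + 295 + 347 + 1155 + 1780 = 4241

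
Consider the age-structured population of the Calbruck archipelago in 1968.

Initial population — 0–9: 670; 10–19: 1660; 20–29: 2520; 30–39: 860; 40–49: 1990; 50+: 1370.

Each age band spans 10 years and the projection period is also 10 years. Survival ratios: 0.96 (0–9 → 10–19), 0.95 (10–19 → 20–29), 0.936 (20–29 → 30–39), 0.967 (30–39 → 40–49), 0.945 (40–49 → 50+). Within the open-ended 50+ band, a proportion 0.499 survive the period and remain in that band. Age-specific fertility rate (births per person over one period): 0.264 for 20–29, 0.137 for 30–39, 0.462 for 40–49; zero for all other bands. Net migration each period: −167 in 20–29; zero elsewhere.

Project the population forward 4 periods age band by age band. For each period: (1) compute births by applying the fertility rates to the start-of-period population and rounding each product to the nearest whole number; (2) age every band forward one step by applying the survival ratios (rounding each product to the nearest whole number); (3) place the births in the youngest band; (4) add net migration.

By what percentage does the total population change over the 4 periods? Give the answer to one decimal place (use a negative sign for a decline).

Call the bands 1 to 6, youngest first.
After projecting period 1:
Births: 2520 × 0.264 = 665, 860 × 0.137 = 118, 1990 × 0.462 = 919 — total 1702
Band 2: 670 × 0.96 = 643
Band 3: 1660 × 0.95 = 1577
Band 4: 2520 × 0.936 = 2359
Band 5: 860 × 0.967 = 832
Band 6: 1990 × 0.945 + 1370 × 0.499 = 1881 + 684 = 2565
Net migration: Band 3 − 167 → 1410
Giving 1702 / 643 / 1410 / 2359 / 832 / 2565.
After projecting period 2:
Births: 1410 × 0.264 = 372, 2359 × 0.137 = 323, 832 × 0.462 = 384 — total 1079
Band 2: 1702 × 0.96 = 1634
Band 3: 643 × 0.95 = 611
Band 4: 1410 × 0.936 = 1320
Band 5: 2359 × 0.967 = 2281
Band 6: 832 × 0.945 + 2565 × 0.499 = 786 + 1280 = 2066
Net migration: Band 3 − 167 → 444
Giving 1079 / 1634 / 444 / 1320 / 2281 / 2066.
After projecting period 3:
Births: 444 × 0.264 = 117, 1320 × 0.137 = 181, 2281 × 0.462 = 1054 — total 1352
Band 2: 1079 × 0.96 = 1036
Band 3: 1634 × 0.95 = 1552
Band 4: 444 × 0.936 = 416
Band 5: 1320 × 0.967 = 1276
Band 6: 2281 × 0.945 + 2066 × 0.499 = 2156 + 1031 = 3187
Net migration: Band 3 − 167 → 1385
Giving 1352 / 1036 / 1385 / 416 / 1276 / 3187.
After projecting period 4:
Births: 1385 × 0.264 = 366, 416 × 0.137 = 57, 1276 × 0.462 = 590 — total 1013
Band 2: 1352 × 0.96 = 1298
Band 3: 1036 × 0.95 = 984
Band 4: 1385 × 0.936 = 1296
Band 5: 416 × 0.967 = 402
Band 6: 1276 × 0.945 + 3187 × 0.499 = 1206 + 1590 = 2796
Net migration: Band 3 − 167 → 817
Giving 1013 / 1298 / 817 / 1296 / 402 / 2796.
Total: 9070 → 7622; change = -1448; percentage change = -16.0%

-16.0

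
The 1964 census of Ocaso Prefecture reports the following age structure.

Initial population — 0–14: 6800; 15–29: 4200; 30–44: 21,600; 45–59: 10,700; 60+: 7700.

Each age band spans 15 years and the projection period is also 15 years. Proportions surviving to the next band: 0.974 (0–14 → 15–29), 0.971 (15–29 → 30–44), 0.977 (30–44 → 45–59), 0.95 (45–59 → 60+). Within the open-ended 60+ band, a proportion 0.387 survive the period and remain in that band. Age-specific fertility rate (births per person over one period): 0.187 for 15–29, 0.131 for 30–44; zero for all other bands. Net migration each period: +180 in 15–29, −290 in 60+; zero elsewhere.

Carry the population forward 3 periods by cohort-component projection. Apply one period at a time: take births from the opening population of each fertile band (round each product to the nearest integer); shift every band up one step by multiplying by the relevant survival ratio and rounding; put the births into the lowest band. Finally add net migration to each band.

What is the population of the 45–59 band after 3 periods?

6454

Call the groups 1 to 5, youngest first.
[period 1]
Births: 4200 × 0.187 = 785, 21600 × 0.131 = 2830 — total 3615
Group 2: 6800 × 0.974 = 6623
Group 3: 4200 × 0.971 = 4078
Group 4: 21600 × 0.977 = 21103
Group 5: 10700 × 0.95 + 7700 × 0.387 = 10165 + 2980 = 13145
Net migration: Group 2 + 180 → 6803; Group 5 − 290 → 12855
Giving 3615 / 6803 / 4078 / 21103 / 12855.
[period 2]
Births: 6803 × 0.187 = 1272, 4078 × 0.131 = 534 — total 1806
Group 2: 3615 × 0.974 = 3521
Group 3: 6803 × 0.971 = 6606
Group 4: 4078 × 0.977 = 3984
Group 5: 21103 × 0.95 + 12855 × 0.387 = 20048 + 4975 = 25023
Net migration: Group 2 + 180 → 3701; Group 5 − 290 → 24733
Giving 1806 / 3701 / 6606 / 3984 / 24733.
[period 3]
Births: 3701 × 0.187 = 692, 6606 × 0.131 = 865 — total 1557
Group 2: 1806 × 0.974 = 1759
Group 3: 3701 × 0.971 = 3594
Group 4: 6606 × 0.977 = 6454
Group 5: 3984 × 0.95 + 24733 × 0.387 = 3785 + 9572 = 13357
Net migration: Group 2 + 180 → 1939; Group 5 − 290 → 13067
Giving 1557 / 1939 / 3594 / 6454 / 13067.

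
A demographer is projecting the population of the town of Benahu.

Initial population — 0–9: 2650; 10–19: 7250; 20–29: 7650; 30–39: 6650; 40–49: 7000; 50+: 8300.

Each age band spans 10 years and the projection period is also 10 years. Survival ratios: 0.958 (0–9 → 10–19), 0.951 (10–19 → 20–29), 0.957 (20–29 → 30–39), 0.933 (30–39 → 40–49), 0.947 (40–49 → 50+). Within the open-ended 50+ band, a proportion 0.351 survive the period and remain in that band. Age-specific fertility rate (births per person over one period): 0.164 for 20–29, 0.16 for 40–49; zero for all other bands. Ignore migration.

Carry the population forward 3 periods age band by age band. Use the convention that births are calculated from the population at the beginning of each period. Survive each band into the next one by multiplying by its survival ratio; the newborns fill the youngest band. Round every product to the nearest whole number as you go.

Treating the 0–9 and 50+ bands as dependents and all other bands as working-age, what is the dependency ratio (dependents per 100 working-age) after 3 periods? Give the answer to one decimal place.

88.4

(Bands numbered youngest = 1 to oldest = 6.)
After projecting period 1:
Births: 7650 × 0.164 = 1255 ; 7000 × 0.16 = 1120 → total 2375
Band 2: 2650 × 0.958 = 2539
Band 3: 7250 × 0.951 = 6895
Band 4: 7650 × 0.957 = 7321
Band 5: 6650 × 0.933 = 6204
Band 6: 7000 × 0.947 + 8300 × 0.351 = 6629 + 2913 = 9542
Giving 2375 / 2539 / 6895 / 7321 / 6204 / 9542.
After projecting period 2:
Births: 6895 × 0.164 = 1131 ; 6204 × 0.16 = 993 → total 2124
Band 2: 2375 × 0.958 = 2275
Band 3: 2539 × 0.951 = 2415
Band 4: 6895 × 0.957 = 6599
Band 5: 7321 × 0.933 = 6830
Band 6: 6204 × 0.947 + 9542 × 0.351 = 5875 + 3349 = 9224
Giving 2124 / 2275 / 2415 / 6599 / 6830 / 9224.
After projecting period 3:
Births: 2415 × 0.164 = 396 ; 6830 × 0.16 = 1093 → total 1489
Band 2: 2124 × 0.958 = 2035
Band 3: 2275 × 0.951 = 2164
Band 4: 2415 × 0.957 = 2311
Band 5: 6599 × 0.933 = 6157
Band 6: 6830 × 0.947 + 9224 × 0.351 = 6468 + 3238 = 9706
Giving 1489 / 2035 / 2164 / 2311 / 6157 / 9706.
Dependents (band 0–9 + band 50+) = 1489 + 9706 = 11195; working-age = 12667; ratio = 11195/12667 × 100 = 88.4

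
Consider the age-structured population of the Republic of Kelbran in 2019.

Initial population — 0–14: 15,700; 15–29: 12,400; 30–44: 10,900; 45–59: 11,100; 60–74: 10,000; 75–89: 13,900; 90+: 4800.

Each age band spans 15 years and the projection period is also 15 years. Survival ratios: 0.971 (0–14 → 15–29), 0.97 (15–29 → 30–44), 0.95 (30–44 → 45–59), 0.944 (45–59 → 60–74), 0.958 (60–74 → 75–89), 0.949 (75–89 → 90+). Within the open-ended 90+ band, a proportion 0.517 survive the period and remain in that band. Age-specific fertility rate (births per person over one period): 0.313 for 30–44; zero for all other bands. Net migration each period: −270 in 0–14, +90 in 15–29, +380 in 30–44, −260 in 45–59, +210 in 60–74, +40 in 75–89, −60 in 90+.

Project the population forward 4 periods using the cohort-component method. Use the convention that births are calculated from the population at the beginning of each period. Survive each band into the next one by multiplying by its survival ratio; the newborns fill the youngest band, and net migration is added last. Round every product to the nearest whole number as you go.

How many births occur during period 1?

Period 1.
Births: 10900 × 0.313 = 3412
15–29: 15700 × 0.971 = 15245
30–44: 12400 × 0.97 = 12028
45–59: 10900 × 0.95 = 10355
60–74: 11100 × 0.944 = 10478
75–89: 10000 × 0.958 = 9580
90+: 13900 × 0.949 + 4800 × 0.517 = 13191 + 2482 = 15673
Net migration: 0–14 − 270 → 3142; 15–29 + 90 → 15335; 30–44 + 380 → 12408; 45–59 − 260 → 10095; 60–74 + 210 → 10688; 75–89 + 40 → 9620; 90+ − 60 → 15613
Giving 3142 / 15335 / 12408 / 10095 / 10688 / 9620 / 15613.

3412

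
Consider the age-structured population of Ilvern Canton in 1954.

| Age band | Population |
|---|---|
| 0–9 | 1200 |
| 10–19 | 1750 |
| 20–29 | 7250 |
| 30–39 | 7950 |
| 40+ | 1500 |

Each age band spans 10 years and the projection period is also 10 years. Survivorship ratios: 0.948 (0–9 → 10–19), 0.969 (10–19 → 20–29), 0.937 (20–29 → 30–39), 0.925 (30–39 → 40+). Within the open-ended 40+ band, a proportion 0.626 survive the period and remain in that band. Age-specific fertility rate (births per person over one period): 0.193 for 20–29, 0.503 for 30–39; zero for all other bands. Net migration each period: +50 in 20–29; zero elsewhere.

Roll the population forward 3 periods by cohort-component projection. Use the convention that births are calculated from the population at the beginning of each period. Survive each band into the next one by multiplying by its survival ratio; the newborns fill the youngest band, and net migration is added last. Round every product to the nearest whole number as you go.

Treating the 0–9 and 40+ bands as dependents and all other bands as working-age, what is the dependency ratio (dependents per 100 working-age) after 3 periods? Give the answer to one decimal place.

101.0

Period 1:
Births: 7250 × 0.193 = 1399 ; 7950 × 0.503 = 3999 ⇒ total 5398
10–19: 1200 × 0.948 = 1138
20–29: 1750 × 0.969 = 1696
30–39: 7250 × 0.937 = 6793
40+: 7950 × 0.925 + 1500 × 0.626 = 7354 + 939 = 8293
Net migration: 20–29 + 50 → 1746
→ [5398, 1138, 1746, 6793, 8293]
Period 2:
Births: 1746 × 0.193 = 337 ; 6793 × 0.503 = 3417 ⇒ total 3754
10–19: 5398 × 0.948 = 5117
20–29: 1138 × 0.969 = 1103
30–39: 1746 × 0.937 = 1636
40+: 6793 × 0.925 + 8293 × 0.626 = 6284 + 5191 = 11475
Net migration: 20–29 + 50 → 1153
→ [3754, 5117, 1153, 1636, 11475]
Period 3:
Births: 1153 × 0.193 = 223 ; 1636 × 0.503 = 823 ⇒ total 1046
10–19: 3754 × 0.948 = 3559
20–29: 5117 × 0.969 = 4958
30–39: 1153 × 0.937 = 1080
40+: 1636 × 0.925 + 11475 × 0.626 = 1513 + 7183 = 8696
Net migration: 20–29 + 50 → 5008
→ [1046, 3559, 5008, 1080, 8696]
Dependents (band 0–9 + band 40+) = 1046 + 8696 = 9742; working-age = 9647; ratio = 9742/9647 × 100 = 101.0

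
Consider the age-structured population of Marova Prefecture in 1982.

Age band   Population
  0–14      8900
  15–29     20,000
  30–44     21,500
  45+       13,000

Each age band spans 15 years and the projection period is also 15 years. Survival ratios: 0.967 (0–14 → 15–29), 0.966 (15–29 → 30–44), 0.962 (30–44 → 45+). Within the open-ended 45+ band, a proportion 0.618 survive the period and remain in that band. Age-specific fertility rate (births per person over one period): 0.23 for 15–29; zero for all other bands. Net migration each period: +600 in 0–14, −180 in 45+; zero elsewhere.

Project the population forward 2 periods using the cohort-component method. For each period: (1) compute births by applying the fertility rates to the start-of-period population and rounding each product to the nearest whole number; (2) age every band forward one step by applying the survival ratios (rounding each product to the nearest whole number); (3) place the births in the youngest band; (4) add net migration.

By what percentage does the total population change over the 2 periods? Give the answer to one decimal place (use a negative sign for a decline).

-18.0

[period 1]
Births: 20000 × 0.23 = 4600
15–29: 8900 × 0.967 = 8606
30–44: 20000 × 0.966 = 19320
45+: 21500 × 0.962 + 13000 × 0.618 = 20683 + 8034 = 28717
Net migration: 0–14 + 600 → 5200; 45+ − 180 → 28537
Population now: 0–14=5200, 15–29=8606, 30–44=19320, 45+=28537
[period 2]
Births: 8606 × 0.23 = 1979
15–29: 5200 × 0.967 = 5028
30–44: 8606 × 0.966 = 8313
45+: 19320 × 0.962 + 28537 × 0.618 = 18586 + 17636 = 36222
Net migration: 0–14 + 600 → 2579; 45+ − 180 → 36042
Population now: 0–14=2579, 15–29=5028, 30–44=8313, 45+=36042
Total: 63400 → 51962; change = -11438; percentage change = -18.0%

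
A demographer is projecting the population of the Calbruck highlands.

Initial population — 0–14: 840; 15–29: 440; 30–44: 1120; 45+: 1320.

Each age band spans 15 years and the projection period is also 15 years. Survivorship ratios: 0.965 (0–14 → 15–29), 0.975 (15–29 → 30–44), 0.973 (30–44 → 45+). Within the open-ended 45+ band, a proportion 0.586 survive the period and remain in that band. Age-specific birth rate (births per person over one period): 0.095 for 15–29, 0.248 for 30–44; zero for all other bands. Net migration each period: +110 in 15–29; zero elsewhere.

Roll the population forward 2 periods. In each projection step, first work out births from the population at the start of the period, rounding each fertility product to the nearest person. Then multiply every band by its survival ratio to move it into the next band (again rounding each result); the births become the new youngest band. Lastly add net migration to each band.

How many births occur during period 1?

[period 1]
Births: 440 × 0.095 = 42 ; 1120 × 0.248 = 278 ⇒ total 320
15–29: 840 × 0.965 = 811
30–44: 440 × 0.975 = 429
45+: 1120 × 0.973 + 1320 × 0.586 = 1090 + 774 = 1864
Net migration: 15–29 + 110 → 921
→ [320, 921, 429, 1864]

320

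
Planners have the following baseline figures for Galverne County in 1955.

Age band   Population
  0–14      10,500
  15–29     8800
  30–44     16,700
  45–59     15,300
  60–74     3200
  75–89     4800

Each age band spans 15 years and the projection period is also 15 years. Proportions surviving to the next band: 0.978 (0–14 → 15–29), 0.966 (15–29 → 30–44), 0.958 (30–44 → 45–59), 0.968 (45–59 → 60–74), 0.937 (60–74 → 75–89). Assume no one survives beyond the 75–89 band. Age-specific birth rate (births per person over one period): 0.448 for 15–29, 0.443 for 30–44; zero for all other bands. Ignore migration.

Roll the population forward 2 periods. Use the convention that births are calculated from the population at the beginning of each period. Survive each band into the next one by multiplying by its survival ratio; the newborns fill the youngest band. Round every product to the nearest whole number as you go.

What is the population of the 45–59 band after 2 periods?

8144

Period 1.
Births: 8800 × 0.448 = 3942, 16700 × 0.443 = 7398 → 11340
15–29: 10500 × 0.978 = 10269
30–44: 8800 × 0.966 = 8501
45–59: 16700 × 0.958 = 15999
60–74: 15300 × 0.968 = 14810
75–89: 3200 × 0.937 = 2998
End of period: [11340, 10269, 8501, 15999, 14810, 2998]
Period 2.
Births: 10269 × 0.448 = 4601, 8501 × 0.443 = 3766 → 8367
15–29: 11340 × 0.978 = 11091
30–44: 10269 × 0.966 = 9920
45–59: 8501 × 0.958 = 8144
60–74: 15999 × 0.968 = 15487
75–89: 14810 × 0.937 = 13877
End of period: [8367, 11091, 9920, 8144, 15487, 13877]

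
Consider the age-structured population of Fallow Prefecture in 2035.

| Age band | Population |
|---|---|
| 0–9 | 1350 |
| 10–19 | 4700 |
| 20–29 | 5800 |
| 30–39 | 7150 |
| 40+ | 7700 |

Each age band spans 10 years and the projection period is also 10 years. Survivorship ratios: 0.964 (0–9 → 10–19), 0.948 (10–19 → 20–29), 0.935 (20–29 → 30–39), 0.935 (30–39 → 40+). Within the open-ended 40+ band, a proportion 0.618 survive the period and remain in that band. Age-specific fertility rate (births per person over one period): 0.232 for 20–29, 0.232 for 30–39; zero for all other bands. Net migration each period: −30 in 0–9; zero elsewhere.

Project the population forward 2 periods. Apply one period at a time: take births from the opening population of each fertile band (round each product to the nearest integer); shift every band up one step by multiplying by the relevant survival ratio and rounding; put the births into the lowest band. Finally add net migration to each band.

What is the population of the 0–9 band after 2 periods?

2262

(Bands numbered youngest = 1 to oldest = 5.)
After projecting period 1:
Births: 5800 × 0.232 = 1346  |  7150 × 0.232 = 1659 → total 3005
Band 2: 1350 × 0.964 = 1301
Band 3: 4700 × 0.948 = 4456
Band 4: 5800 × 0.935 = 5423
Band 5: 7150 × 0.935 + 7700 × 0.618 = 6685 + 4759 = 11444
Net migration: Band 1 − 30 → 2975
End of period: [2975, 1301, 4456, 5423, 11444]
After projecting period 2:
Births: 4456 × 0.232 = 1034  |  5423 × 0.232 = 1258 → total 2292
Band 2: 2975 × 0.964 = 2868
Band 3: 1301 × 0.948 = 1233
Band 4: 4456 × 0.935 = 4166
Band 5: 5423 × 0.935 + 11444 × 0.618 = 5071 + 7072 = 12143
Net migration: Band 1 − 30 → 2262
End of period: [2262, 2868, 1233, 4166, 12143]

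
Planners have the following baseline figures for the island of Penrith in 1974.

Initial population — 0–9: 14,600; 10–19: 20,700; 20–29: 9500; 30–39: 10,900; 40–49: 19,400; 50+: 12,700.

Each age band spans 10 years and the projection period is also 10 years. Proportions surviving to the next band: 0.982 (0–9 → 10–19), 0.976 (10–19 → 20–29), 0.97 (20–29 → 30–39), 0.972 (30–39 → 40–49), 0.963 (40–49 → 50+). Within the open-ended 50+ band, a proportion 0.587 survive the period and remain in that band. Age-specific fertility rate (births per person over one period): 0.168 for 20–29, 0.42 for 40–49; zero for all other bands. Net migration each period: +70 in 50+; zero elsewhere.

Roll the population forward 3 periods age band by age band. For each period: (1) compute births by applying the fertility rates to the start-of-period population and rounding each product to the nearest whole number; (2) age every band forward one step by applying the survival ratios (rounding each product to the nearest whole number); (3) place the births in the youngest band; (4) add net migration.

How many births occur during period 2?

7844

Period 1:
Births: 9500 × 0.168 = 1596, 19400 × 0.42 = 8148 → 9744
10–19: 14600 × 0.982 = 14337
20–29: 20700 × 0.976 = 20203
30–39: 9500 × 0.97 = 9215
40–49: 10900 × 0.972 = 10595
50+: 19400 × 0.963 + 12700 × 0.587 = 18682 + 7455 = 26137
Net migration: 50+ + 70 → 26207
Giving 9744 / 14337 / 20203 / 9215 / 10595 / 26207.
Period 2:
Births: 20203 × 0.168 = 3394, 10595 × 0.42 = 4450 → 7844
10–19: 9744 × 0.982 = 9569
20–29: 14337 × 0.976 = 13993
30–39: 20203 × 0.97 = 19597
40–49: 9215 × 0.972 = 8957
50+: 10595 × 0.963 + 26207 × 0.587 = 10203 + 15384 = 25587
Net migration: 50+ + 70 → 25657
Giving 7844 / 9569 / 13993 / 19597 / 8957 / 25657.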